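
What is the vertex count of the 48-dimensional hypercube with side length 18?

The 48-cube has 2^48 = 281474976710656 vertices.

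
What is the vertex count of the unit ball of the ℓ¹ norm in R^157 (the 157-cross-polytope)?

Number of vertices = 2n = 314.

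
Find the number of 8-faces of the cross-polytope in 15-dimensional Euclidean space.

Number of 8-faces = 2^(8+1) · C(15,8+1) = 512 · 5005 = 2562560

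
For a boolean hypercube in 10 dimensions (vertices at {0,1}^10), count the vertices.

An n-cube has 2^n vertices; for n = 10 that is 2^10 = 1024.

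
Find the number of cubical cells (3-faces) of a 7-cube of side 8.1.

f_3(7-cube) = (7 choose 3) · 2^4 = 560.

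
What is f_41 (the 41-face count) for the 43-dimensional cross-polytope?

Each 41-face is the convex hull of 42 vertices, one chosen as ±e_i from each of 42 distinct axes: 2^42·C(43,42) = 189115999977472.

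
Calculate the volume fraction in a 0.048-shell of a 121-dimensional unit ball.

1 - (1-0.048)^121 ≈ 0.997399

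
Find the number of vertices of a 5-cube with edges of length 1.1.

An n-cube has 2^n vertices; for n = 5 that is 2^5 = 32.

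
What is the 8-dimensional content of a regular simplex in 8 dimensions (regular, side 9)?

For a regular n-simplex with edge a, V = (a^n / n!)·√((n+1)/2^n). With a=9, n=8: V ≈ 200.18.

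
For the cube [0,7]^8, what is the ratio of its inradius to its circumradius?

r_in = 7/2 (half the side); r_out = 7√8/2 (half the diagonal). Ratio = 1/√8 ≈ 0.353553.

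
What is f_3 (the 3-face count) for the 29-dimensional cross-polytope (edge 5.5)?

An n-cross-polytope has 2^(k+1)·C(n,k+1) k-faces. Here 2^4·C(29,4) = 16·23751 = 380016.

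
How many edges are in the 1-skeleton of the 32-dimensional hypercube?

An n-cube has n·2^(n-1) edges. With n = 32: 32·2147483648 = 68719476736.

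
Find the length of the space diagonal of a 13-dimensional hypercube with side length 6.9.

||(6.9,6.9,...,6.9)|| = √(13)·6.9 ≈ 24.8783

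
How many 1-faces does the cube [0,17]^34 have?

An n-cube has n·2^(n-1) edges. With n = 34: 34·8589934592 = 292057776128.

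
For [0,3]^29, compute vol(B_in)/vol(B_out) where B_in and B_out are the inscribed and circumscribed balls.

The radii are 3/2 and 3√29/2, so the volume ratio is (1/√29)^29 = 29^{-29/2} ≈ 6.24064e-22.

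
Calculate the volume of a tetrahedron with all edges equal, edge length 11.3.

Volume = (√2/12) · 11.3³ = 170.047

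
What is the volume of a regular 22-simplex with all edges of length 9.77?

V = (9.77^22 / 22!) · √((22+1) / 2^22) ≈ 0.0124867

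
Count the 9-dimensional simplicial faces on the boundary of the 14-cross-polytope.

Number of 9-faces = 2^(9+1) · C(14,9+1) = 1024 · 1001 = 1025024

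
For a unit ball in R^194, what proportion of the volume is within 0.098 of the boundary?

V(inner)/V(outer) = ((1-0.098)/1)^194 ≈ 2.042e-09, so the shell fraction is 0.999999998.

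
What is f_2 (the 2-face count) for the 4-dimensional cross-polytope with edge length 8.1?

f_2(4-orthoplex) = 2^3 · (4 choose 3) = 32.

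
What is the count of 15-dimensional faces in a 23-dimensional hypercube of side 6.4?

An n-cube has C(n,k)·2^(n-k) k-faces. Here C(23,15)·2^8 = 490314·256 = 125520384.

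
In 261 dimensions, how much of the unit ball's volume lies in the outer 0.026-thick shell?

Shell fraction = 1 - (1-0.026)^261 ≈ 0.998968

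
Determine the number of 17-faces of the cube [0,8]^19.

f_17(19-cube) = (19 choose 17) · 2^2 = 684.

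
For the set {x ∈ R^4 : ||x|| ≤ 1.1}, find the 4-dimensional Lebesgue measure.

Volume = π^{4/2}·(1.1)^4/Γ(3) ≈ 7.22504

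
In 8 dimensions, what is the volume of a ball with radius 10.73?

The n-ball volume is π^(n/2)·r^n/Γ(n/2+1). With n=8, r=10.73: V ≈ 7.13158e+08.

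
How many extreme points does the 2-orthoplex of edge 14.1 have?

The 2-dimensional cross-polytope has 2n = 2·2 = 4 vertices.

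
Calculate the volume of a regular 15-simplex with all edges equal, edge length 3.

V = (3^15 / 15!) · √((15+1) / 2^15) ≈ 2.42468e-07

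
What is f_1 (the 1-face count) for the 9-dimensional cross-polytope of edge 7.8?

Number of 1-faces = 2^(1+1) · C(9,1+1) = 4 · 36 = 144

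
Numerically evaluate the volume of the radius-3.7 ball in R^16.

Volume = π^{16/2}·(3.7)^16/Γ(9) ≈ 2.90339e+08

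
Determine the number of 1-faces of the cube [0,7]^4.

Choose 1 of 4 axes to span the face (C(4,1) = 4 ways), then fix each of the remaining 3 coordinates at one of its two extreme values (2^3 = 8 ways): 4·8 = 32.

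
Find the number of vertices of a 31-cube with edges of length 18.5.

Number of vertices = 2^31 = 2147483648.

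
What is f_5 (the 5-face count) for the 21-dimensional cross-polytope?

Number of 5-faces = 2^(5+1) · C(21,5+1) = 64 · 54264 = 3472896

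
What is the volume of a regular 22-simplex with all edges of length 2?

V_22 = √(23) · 2^22 / (22! · 2^(22/2)) ≈ 8.73831e-18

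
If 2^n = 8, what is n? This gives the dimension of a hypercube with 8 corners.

Since 2^n = 8, we have n = 3.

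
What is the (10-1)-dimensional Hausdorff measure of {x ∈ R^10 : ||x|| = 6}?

S = n·V_n(r)/r = 10·V_10(6)/6 (volume-to-surface relation), giving 839808·π^5 ≈ 2.56998e+08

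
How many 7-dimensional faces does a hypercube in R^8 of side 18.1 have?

f_7(8-cube) = (8 choose 7) · 2^1 = 16.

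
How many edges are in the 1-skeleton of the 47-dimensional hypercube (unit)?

The 47-cube has n·2^(n-1) = 47·2^46 = 47·70368744177664 = 3307330976350208 edges.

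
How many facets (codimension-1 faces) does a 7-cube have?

Choose 6 of 7 axes to span the face (C(7,6) = 7 ways), then fix each of the remaining 1 coordinate at one of its two extreme values (2^1 = 2 ways): 7·2 = 14.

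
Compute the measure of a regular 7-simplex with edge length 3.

Volume = 3^7 · √(8/2^7) / 7! ≈ 0.108482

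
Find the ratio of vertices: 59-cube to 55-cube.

The 59-cube has 2^59 = 576460752303423488 vertices. The 55-cube has 2^55 = 36028797018963968 vertices. Ratio: 576460752303423488/36028797018963968 = 16.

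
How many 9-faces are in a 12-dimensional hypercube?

An n-cube has C(n,k)·2^(n-k) k-faces. Here C(12,9)·2^3 = 220·8 = 1760.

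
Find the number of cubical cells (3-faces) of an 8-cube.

f_3(8-cube) = (8 choose 3) · 2^5 = 1792.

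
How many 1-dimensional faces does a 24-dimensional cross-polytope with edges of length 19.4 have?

An n-cross-polytope has 2^(k+1)·C(n,k+1) k-faces. Here 2^2·C(24,2) = 4·276 = 1104.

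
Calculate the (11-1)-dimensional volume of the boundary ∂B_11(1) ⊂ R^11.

The surface area of an n-ball is 2π^(n/2) r^(n-1) / Γ(n/2). For n=11, r=1: 64·π^5/945 ≈ 20.7251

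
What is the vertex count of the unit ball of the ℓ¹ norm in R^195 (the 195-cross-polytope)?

The vertices are ±e_1, ..., ±e_195, so there are 2·195 = 390.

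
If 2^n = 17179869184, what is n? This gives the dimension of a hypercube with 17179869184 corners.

Since 2^n = 17179869184, we have n = 34.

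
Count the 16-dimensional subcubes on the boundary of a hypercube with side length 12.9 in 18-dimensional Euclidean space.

An n-cube has C(n,k)·2^(n-k) k-faces. Here C(18,16)·2^2 = 153·4 = 612.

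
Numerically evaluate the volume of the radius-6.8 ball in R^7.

Volume = π^{7/2}·(6.8)^7/Γ(9/2) ≈ 3.17645e+06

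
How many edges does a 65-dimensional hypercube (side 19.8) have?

An n-cube has n·2^(n-1) edges. With n = 65: 65·18446744073709551616 = 1199038364791120855040.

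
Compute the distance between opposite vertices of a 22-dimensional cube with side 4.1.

d = √(4.1² + 4.1² + ... + 4.1²) [22 terms] = √(22·4.1²) = 4.1√22 ≈ 19.2307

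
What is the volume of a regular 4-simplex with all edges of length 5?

V = (5^4 / 4!) · √((4+1) / 2^4) ≈ 14.5577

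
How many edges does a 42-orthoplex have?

An n-cross-polytope has 2^(k+1)·C(n,k+1) k-faces. Here 2^2·C(42,2) = 4·861 = 3444.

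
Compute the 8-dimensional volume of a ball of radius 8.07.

V_8(8.07) = π^(8/2) · (8.07)^8 / Γ(8/2 + 1) ≈ 7.3009e+07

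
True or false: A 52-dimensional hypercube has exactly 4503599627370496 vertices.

True. The 52-cube has 2^52 = 4503599627370496 vertices.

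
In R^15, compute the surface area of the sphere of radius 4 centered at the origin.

S = n·V_n(r)/r = 15·V_15(4)/4 (volume-to-surface relation), giving 68719476736·π^7/135135 ≈ 1.53589e+09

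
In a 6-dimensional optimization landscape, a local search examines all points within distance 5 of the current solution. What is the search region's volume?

V_6(5) = π^(6/2) · (5)^6 / Γ(6/2 + 1) = 15625·π^3/6 ≈ 80745.5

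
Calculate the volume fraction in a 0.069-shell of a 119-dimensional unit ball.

V(inner)/V(outer) = ((1-0.069)/1)^119 ≈ 0.0002018, so the shell fraction is 0.999798.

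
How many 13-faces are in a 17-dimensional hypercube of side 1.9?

f_13(17-cube) = (17 choose 13) · 2^4 = 38080.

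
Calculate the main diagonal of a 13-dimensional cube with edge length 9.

d = √(9² + 9² + ... + 9²) [13 terms] = √(13·9²) = 9√13 ≈ 32.45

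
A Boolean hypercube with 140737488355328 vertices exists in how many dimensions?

2^n = 140737488355328 ⇒ n = log_2(140737488355328) = 47.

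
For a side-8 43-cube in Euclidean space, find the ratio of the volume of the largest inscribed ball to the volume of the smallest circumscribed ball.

Volume scales as r^n, and r_in/r_out = 1/√43, giving (1/√43)^43 ≈ 7.59326e-36.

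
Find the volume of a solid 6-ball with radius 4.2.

V_6(4.2) = π^(6/2) · (4.2)^6 / Γ(6/2 + 1) ≈ 28365.7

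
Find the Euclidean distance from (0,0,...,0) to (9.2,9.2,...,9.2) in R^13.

||(9.2,9.2,...,9.2)|| = √(13)·9.2 ≈ 33.1711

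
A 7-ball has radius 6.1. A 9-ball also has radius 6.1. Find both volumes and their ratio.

V_7(6.1) ≈ 1.48487e+06. V_9(6.1) ≈ 3.85732e+07. Ratio V_7/V_9 ≈ 0.03849.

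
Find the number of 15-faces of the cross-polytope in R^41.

An n-cross-polytope has 2^(k+1)·C(n,k+1) k-faces. Here 2^16·C(41,16) = 65536·103077446706 = 6755283547324416.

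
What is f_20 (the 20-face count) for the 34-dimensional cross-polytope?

Each 20-face is the convex hull of 21 vertices, one chosen as ±e_i from each of 21 distinct axes: 2^21·C(34,21) = 1946122998251520.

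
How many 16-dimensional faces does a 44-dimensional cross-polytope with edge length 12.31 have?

Each 16-face is the convex hull of 17 vertices, one chosen as ±e_i from each of 17 distinct axes: 2^17·C(44,17) = 89961765008310272.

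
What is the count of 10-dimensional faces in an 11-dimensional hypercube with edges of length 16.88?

An n-cube has C(n,k)·2^(n-k) k-faces. Here C(11,10)·2^1 = 11·2 = 22.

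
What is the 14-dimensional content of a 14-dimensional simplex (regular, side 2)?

V_14 = √(15) · 2^14 / (14! · 2^(14/2)) ≈ 5.68653e-09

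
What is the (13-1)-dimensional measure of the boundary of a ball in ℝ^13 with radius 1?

The surface area of an n-ball is 2π^(n/2) r^(n-1) / Γ(n/2). For n=13, r=1: 128·π^6/10395 ≈ 11.8382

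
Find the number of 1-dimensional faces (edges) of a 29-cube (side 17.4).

The 29-cube has n·2^(n-1) = 29·2^28 = 29·268435456 = 7784628224 edges.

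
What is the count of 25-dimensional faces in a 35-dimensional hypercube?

An n-cube has C(n,k)·2^(n-k) k-faces. Here C(35,25)·2^10 = 183579396·1024 = 187985301504.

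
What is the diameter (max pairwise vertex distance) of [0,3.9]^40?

Diagonal = √40 · 3.9 ≈ 24.6658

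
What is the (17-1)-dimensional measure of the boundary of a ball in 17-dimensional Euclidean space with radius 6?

S_17(6) = 2·π^(17/2)·(6)^16 / Γ(17/2) = 17832200896512·π^8/25025 ≈ 6.76129e+12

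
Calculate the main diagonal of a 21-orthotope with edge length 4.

d = √(4² + 4² + ... + 4²) [21 terms] = √(21·4²) = 4√21 ≈ 18.3303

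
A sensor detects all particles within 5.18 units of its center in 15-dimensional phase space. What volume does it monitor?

Volume = π^{15/2}·(5.18)^15/Γ(17/2) ≈ 1.97868e+10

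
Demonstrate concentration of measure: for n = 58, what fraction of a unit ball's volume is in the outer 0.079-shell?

1 - (1-0.079)^58 ≈ 0.991546 ≈ 99.15%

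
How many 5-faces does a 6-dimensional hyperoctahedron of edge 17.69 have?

f_5(6-orthoplex) = 2^6 · (6 choose 6) = 64.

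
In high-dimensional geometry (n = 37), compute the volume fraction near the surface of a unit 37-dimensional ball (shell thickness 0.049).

1 - (1-0.049)^37 ≈ 0.84416 ≈ 84.42%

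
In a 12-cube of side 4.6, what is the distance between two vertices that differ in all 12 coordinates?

d = √(4.6² + 4.6² + ... + 4.6²) [12 terms] = √(12·4.6²) = 4.6√12 ≈ 15.9349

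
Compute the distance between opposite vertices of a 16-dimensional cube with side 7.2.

Diagonal = √16 · 7.2 = 28.8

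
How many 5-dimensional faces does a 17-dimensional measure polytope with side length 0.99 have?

Choose 5 of 17 axes to span the face (C(17,5) = 6188 ways), then fix each of the remaining 12 coordinates at one of its two extreme values (2^12 = 4096 ways): 6188·4096 = 25346048.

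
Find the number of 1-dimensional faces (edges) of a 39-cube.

The 39-cube has n·2^(n-1) = 39·2^38 = 39·274877906944 = 10720238370816 edges.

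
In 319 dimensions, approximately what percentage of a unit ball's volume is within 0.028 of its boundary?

1 - (1-0.028)^319 ≈ 0.999884 ≈ 99.9884%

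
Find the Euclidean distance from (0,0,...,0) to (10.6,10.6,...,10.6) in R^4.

The space diagonal of an n-cube of side s is s√n. Here 10.6·√4 = 21.2.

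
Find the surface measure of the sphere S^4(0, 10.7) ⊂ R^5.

S = n·V_n(r)/r = 5·V_5(10.7)/10.7 (volume-to-surface relation), giving 344988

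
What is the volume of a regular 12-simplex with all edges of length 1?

Volume = 1^12 · √(13/2^12) / 12! ≈ 1.17613e-10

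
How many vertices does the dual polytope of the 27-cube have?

The 27-dimensional cross-polytope has 2n = 2·27 = 54 vertices.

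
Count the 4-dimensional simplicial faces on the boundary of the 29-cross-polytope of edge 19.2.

An n-cross-polytope has 2^(k+1)·C(n,k+1) k-faces. Here 2^5·C(29,5) = 32·118755 = 3800160.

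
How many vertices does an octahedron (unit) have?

Number of 0-faces = 2^(0+1) · C(3,0+1) = 2 · 3 = 6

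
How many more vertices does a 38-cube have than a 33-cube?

The 38-cube has 2^38 = 274877906944 vertices. The 33-cube has 2^33 = 8589934592 vertices. Difference: 274877906944 - 8589934592 = 266287972352.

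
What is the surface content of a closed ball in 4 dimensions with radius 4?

S = n·V_n(r)/r = 4·V_4(4)/4 (volume-to-surface relation), giving 128·π^2 ≈ 1263.31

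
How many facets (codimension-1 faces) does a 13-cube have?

Number of 12-faces = C(13,12) · 2^(13-12) = 13 · 2 = 26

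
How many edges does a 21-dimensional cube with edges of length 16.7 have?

Number of 1-faces = C(21,1)·2^(21-1) = 21·1048576 = 22020096.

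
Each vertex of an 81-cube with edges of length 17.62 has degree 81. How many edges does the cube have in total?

An n-cube has n·2^(n-1) edges. With n = 81: 81·1208925819614629174706176 = 97922991388784963151200256.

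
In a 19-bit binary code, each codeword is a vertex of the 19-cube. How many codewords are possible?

An n-cube has 2^n vertices; for n = 19 that is 2^19 = 524288.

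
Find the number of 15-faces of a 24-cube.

Choose 15 of 24 axes to span the face (C(24,15) = 1307504 ways), then fix each of the remaining 9 coordinates at one of its two extreme values (2^9 = 512 ways): 1307504·512 = 669442048.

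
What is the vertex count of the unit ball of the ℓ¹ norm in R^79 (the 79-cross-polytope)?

An n-cross-polytope has 2n vertices; here n = 79, giving 158.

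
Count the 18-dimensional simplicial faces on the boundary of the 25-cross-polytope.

Each 18-face is the convex hull of 19 vertices, one chosen as ±e_i from each of 19 distinct axes: 2^19·C(25,19) = 92851404800.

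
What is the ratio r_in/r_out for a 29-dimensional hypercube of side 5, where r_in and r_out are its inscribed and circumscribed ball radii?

r_in / r_out = (5/2) / (5√29/2) = 1/√29 ≈ 0.185695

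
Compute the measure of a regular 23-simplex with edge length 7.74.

For a regular n-simplex with edge a, V = (a^n / n!)·√((n+1)/2^n). With a=7.74, n=23: V ≈ 1.80638e-05.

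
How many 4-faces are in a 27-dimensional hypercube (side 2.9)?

f_4(27-cube) = (27 choose 4) · 2^23 = 147220070400.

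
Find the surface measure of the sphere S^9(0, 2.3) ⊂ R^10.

The surface area of an n-ball is 2π^(n/2) r^(n-1) / Γ(n/2). For n=10, r=2.3: 45932.3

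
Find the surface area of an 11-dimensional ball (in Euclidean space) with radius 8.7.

|∂B_11(8.7)| ≈ 5.14861e+10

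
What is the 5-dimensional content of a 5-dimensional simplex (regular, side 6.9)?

V = (6.9^5 / 5!) · √((5+1) / 2^5) ≈ 56.4371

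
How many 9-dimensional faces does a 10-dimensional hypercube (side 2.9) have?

Number of 9-faces = C(10,9) · 2^(10-9) = 10 · 2 = 20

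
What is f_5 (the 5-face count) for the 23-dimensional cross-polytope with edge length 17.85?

An n-cross-polytope has 2^(k+1)·C(n,k+1) k-faces. Here 2^6·C(23,6) = 64·100947 = 6460608.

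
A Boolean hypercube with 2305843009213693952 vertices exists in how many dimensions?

Since 2^n = 2305843009213693952, we have n = 61.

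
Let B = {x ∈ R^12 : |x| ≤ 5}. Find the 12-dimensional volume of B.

Volume = π^{12/2}·(5)^12/Γ(7) = 48828125·π^6/144 ≈ 3.25992e+08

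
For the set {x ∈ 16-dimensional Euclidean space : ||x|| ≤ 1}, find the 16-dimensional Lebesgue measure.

Volume = π^{16/2}·(1)^16/Γ(9) = π^8/40320 ≈ 0.235331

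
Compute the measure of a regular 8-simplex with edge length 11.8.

V = (11.8^8 / 8!) · √((8+1) / 2^8) ≈ 1747.98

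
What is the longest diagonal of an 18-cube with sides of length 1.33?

The space diagonal of an n-cube of side s is s√n. Here 1.33·√18 ≈ 5.64271.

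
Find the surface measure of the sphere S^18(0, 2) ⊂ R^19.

S_19(2) = 2·π^(19/2)·(2)^18 / Γ(19/2) = 268435456·π^9/34459425 ≈ 232210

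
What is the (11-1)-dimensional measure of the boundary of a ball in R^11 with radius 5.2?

|∂B_11(5.2)| ≈ 2.99593e+08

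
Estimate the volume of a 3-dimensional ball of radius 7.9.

Volume = π^{3/2}·(7.9)^3/Γ(5/2) ≈ 2065.24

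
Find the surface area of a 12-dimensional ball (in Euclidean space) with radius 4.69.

S = n·V_n(r)/r = 12·V_12(4.69)/4.69 (volume-to-surface relation), giving 3.86945e+08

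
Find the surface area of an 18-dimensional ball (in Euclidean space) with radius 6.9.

The surface area of an n-ball is 2π^(n/2) r^(n-1) / Γ(n/2). For n=18, r=6.9: 2.69335e+14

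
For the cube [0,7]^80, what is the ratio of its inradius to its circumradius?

Ratio = (s/2)/(s√80/2) = 80^(-1/2) ≈ 0.111803.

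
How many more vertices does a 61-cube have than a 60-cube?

The 61-cube has 2^61 = 2305843009213693952 vertices. The 60-cube has 2^60 = 1152921504606846976 vertices. Difference: 2305843009213693952 - 1152921504606846976 = 1152921504606846976.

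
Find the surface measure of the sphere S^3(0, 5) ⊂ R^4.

The surface area of an n-ball is 2π^(n/2) r^(n-1) / Γ(n/2). For n=4, r=5: 250·π^2 ≈ 2467.4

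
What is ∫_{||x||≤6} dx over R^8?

V_8(6) = π^(8/2) · (6)^8 / Γ(8/2 + 1) = 69984·π^4 ≈ 6.81708e+06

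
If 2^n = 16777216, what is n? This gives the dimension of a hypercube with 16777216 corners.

The n-cube has 2^n vertices, and 16777216 = 2^24, so n = 24.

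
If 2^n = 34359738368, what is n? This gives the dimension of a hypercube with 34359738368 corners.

Since 2^n = 34359738368, we have n = 35.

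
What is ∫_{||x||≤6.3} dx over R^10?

Volume = π^{10/2}·(6.3)^10/Γ(6) ≈ 2.51173e+08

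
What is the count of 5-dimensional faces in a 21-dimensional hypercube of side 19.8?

An n-cube has C(n,k)·2^(n-k) k-faces. Here C(21,5)·2^16 = 20349·65536 = 1333592064.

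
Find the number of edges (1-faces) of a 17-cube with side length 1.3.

f_1(17-cube) = (17 choose 1) · 2^16 = 1114112.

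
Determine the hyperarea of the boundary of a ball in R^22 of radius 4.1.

S_22(4.1) = 2·π^(22/2)·(4.1)^21 / Γ(22/2) ≈ 1.19778e+12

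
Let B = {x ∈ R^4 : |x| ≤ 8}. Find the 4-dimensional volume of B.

The n-ball volume is π^(n/2)·r^n/Γ(n/2+1). With n=4, r=8: V = 2048·π^2 ≈ 20212.9.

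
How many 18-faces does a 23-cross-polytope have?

f_18(23-orthoplex) = 2^19 · (23 choose 19) = 4642570240.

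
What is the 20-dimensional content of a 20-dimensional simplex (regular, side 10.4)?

V = (10.4^20 / 20!) · √((20+1) / 2^20) ≈ 0.403043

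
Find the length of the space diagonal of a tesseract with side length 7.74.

Diagonal = √4 · 7.74 = 15.48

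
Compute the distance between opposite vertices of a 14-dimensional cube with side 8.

d = √(8² + 8² + ... + 8²) [14 terms] = √(14·8²) = 8√14 ≈ 29.9333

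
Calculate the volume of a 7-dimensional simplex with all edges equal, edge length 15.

V = (15^7 / 7!) · √((7+1) / 2^7) ≈ 8475.17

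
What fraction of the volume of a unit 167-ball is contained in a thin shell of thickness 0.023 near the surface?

1 - (1-0.023)^167 ≈ 0.97947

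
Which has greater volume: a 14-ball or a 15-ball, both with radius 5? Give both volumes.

V_14(5.0) ≈ 3.65762e+09. V_15(5.0) ≈ 1.16407e+10. The 15-ball is larger.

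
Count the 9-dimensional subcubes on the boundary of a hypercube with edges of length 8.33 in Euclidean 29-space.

f_9(29-cube) = (29 choose 9) · 2^20 = 10501493882880.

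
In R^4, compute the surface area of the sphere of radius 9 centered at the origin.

The surface area of an n-ball is 2π^(n/2) r^(n-1) / Γ(n/2). For n=4, r=9: 1458·π^2 ≈ 14389.9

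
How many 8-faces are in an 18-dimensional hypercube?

f_8(18-cube) = (18 choose 8) · 2^10 = 44808192.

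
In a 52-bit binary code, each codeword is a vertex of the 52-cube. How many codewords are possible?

The 52-cube has 2^52 = 4503599627370496 vertices.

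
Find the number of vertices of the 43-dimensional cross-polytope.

The vertices are ±e_1, ..., ±e_43, so there are 2·43 = 86.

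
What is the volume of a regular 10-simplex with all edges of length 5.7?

V_10 = √(11) · 5.7^10 / (10! · 2^(10/2)) ≈ 1.03403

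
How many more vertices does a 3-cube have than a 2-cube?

The 3-cube has 2^3 = 8 vertices. The 2-cube has 2^2 = 4 vertices. Difference: 8 - 4 = 4.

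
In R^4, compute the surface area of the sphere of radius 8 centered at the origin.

S = n·V_n(r)/r = 4·V_4(8)/8 (volume-to-surface relation), giving 1024·π^2 ≈ 10106.5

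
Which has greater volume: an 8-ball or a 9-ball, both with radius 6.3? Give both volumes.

V_8(6.3) ≈ 1.00719e+07. V_9(6.3) ≈ 5.15683e+07. The 9-ball is larger.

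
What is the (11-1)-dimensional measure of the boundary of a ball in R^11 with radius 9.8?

|∂B_11(9.8)| ≈ 1.6934e+11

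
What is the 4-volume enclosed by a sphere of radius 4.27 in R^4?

The n-ball volume is π^(n/2)·r^n/Γ(n/2+1). With n=4, r=4.27: V ≈ 1640.52.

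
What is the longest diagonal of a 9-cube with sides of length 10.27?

||(10.27,10.27,...,10.27)|| = √(9)·10.27 = 30.81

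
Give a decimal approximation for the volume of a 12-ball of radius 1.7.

Volume = π^{12/2}·(1.7)^12/Γ(7) ≈ 777.954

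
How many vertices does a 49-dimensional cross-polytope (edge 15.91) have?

The 49-dimensional cross-polytope has 2n = 2·49 = 98 vertices.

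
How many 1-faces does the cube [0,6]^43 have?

An n-cube has n·2^(n-1) edges. With n = 43: 43·4398046511104 = 189115999977472.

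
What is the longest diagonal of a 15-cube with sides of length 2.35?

The space diagonal of an n-cube of side s is s√n. Here 2.35·√15 ≈ 9.10151.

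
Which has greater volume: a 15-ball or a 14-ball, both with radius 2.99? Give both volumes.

V_15(2.99) ≈ 5.20592e+06. V_14(2.99) ≈ 2.73536e+06. The 15-ball is larger.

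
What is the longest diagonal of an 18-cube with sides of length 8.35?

The space diagonal of an n-cube of side s is s√n. Here 8.35·√18 ≈ 35.426.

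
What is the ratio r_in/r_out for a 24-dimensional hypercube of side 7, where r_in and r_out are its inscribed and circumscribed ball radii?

r_in = 7/2 (half the side); r_out = 7√24/2 (half the diagonal). Ratio = 1/√24 ≈ 0.204124.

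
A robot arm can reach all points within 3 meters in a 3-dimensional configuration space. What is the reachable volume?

V_3(3) = π^(3/2) · (3)^3 / Γ(3/2 + 1) = 36·π ≈ 113.097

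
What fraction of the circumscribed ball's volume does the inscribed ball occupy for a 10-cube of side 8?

V_in / V_out = (r_in/r_out)^10 = (1/√10)^10 = 10^(-10/2) ≈ 1e-05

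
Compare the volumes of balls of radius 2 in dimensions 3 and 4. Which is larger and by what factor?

V_3(2) ≈ 33.5103, V_4(2) ≈ 78.9568. The 4-ball is larger by a factor of 2.356.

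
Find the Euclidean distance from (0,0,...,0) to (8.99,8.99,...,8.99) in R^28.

Diagonal = √28 · 8.99 ≈ 47.5706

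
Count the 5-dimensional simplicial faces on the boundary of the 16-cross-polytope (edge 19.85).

An n-cross-polytope has 2^(k+1)·C(n,k+1) k-faces. Here 2^6·C(16,6) = 64·8008 = 512512.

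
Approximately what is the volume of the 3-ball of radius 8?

V_3(8) = π^(3/2) · (8)^3 / Γ(3/2 + 1) = 2048·π/3 ≈ 2144.66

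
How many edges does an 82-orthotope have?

Each of the 2^82 = 4835703278458516698824704 vertices has degree 82; total edges = 82·2^82/2 = 198263834416799184651812864.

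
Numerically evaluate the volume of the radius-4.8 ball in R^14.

The n-ball volume is π^(n/2)·r^n/Γ(n/2+1). With n=14, r=4.8: V ≈ 2.06536e+09.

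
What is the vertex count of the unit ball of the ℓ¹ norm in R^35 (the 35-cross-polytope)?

The vertices are ±e_1, ..., ±e_35, so there are 2·35 = 70.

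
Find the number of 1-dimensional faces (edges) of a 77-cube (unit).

Number of 1-faces = C(77,1)·2^(77-1) = 77·75557863725914323419136 = 5817955506895402903273472.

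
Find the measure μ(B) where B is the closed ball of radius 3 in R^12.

The n-ball volume is π^(n/2)·r^n/Γ(n/2+1). With n=12, r=3: V = 59049·π^6/80 ≈ 709613.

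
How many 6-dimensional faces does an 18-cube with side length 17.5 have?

Choose 6 of 18 axes to span the face (C(18,6) = 18564 ways), then fix each of the remaining 12 coordinates at one of its two extreme values (2^12 = 4096 ways): 18564·4096 = 76038144.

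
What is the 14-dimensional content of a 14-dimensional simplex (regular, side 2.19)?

For a regular n-simplex with edge a, V = (a^n / n!)·√((n+1)/2^n). With a=2.19, n=14: V ≈ 2.02603e-08.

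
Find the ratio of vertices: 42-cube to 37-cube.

The 42-cube has 2^42 = 4398046511104 vertices. The 37-cube has 2^37 = 137438953472 vertices. Ratio: 4398046511104/137438953472 = 32.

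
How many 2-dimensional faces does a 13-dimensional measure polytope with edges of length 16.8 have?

f_2(13-cube) = (13 choose 2) · 2^11 = 159744.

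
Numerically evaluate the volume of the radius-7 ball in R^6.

V_6(7) = π^(6/2) · (7)^6 / Γ(6/2 + 1) = 117649·π^3/6 ≈ 607976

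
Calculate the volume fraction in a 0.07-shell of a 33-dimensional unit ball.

V(inner)/V(outer) = ((1-0.07)/1)^33 ≈ 0.09119, so the shell fraction is 0.908812.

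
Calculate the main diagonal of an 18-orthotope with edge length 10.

The space diagonal of an n-cube of side s is s√n. Here 10·√18 ≈ 42.4264.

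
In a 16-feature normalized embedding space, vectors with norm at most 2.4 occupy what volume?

The n-ball volume is π^(n/2)·r^n/Γ(n/2+1). With n=16, r=2.4: V ≈ 285140.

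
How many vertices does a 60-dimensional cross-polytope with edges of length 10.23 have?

The vertices are ±e_1, ..., ±e_60, so there are 2·60 = 120.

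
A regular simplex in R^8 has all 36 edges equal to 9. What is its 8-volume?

V = (9^8 / 8!) · √((8+1) / 2^8) ≈ 200.18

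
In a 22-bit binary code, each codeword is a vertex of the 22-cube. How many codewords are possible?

An n-cube has 2^n vertices; for n = 22 that is 2^22 = 4194304.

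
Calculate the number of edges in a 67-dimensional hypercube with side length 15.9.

An n-cube has n·2^(n-1) edges. With n = 67: 67·73786976294838206464 = 4943727411754159833088.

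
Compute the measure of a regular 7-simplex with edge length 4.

Volume = 4^7 · √(8/2^7) / 7! ≈ 0.812698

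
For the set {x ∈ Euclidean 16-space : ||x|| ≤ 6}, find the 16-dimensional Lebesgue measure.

Volume = π^{16/2}·(6)^16/Γ(9) = 2448880128·π^8/35 ≈ 6.63894e+11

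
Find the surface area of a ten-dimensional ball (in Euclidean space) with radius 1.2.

|∂B_10(1.2)| ≈ 131.583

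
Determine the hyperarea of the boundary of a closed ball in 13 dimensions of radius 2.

S = n·V_n(r)/r = 13·V_13(2)/2 (volume-to-surface relation), giving 524288·π^6/10395 ≈ 48489.2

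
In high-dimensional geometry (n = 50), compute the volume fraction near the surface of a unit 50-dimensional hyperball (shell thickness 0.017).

1 - (1-0.017)^50 ≈ 0.575697 ≈ 57.57%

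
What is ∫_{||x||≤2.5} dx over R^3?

V_3(2.5) = π^(3/2) · (2.5)^3 / Γ(3/2 + 1) = 125·π/6 ≈ 65.4498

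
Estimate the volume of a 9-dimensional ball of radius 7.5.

V_9(7.5) = π^(9/2) · (7.5)^9 / Γ(9/2 + 1) = 284765625·π^4/112 ≈ 2.47668e+08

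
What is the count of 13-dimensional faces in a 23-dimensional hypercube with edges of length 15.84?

f_13(23-cube) = (23 choose 13) · 2^10 = 1171523584.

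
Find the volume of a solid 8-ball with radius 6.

V = 69984·π^4 ≈ 6.81708e+06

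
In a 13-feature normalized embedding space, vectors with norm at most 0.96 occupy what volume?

V_13(0.96) = π^(13/2) · (0.96)^13 / Γ(13/2 + 1) ≈ 0.535633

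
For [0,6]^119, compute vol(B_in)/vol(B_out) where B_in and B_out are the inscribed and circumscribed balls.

V_in / V_out = (r_in/r_out)^119 = (1/√119)^119 = 119^(-119/2) ≈ 3.19857e-124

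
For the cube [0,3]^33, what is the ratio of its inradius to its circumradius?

r_in = 3/2 (half the side); r_out = 3√33/2 (half the diagonal). Ratio = 1/√33 ≈ 0.174078.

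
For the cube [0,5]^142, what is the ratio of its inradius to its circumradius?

r_in = 5/2 (half the side); r_out = 5√142/2 (half the diagonal). Ratio = 1/√142 ≈ 0.0839181.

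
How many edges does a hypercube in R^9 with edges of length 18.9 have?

An n-cube has n·2^(n-1) edges. With n = 9: 9·256 = 2304.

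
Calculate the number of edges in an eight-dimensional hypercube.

An n-cube has n·2^(n-1) edges. With n = 8: 8·128 = 1024.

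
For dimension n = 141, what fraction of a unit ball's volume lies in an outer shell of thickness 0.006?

1 - (1-0.006)^141 ≈ 0.571964 ≈ 57.20%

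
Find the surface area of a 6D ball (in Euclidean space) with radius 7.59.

The surface area of an n-ball is 2π^(n/2) r^(n-1) / Γ(n/2). For n=6, r=7.59: 781013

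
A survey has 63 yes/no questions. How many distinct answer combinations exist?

Number of vertices = 2^63 = 9223372036854775808.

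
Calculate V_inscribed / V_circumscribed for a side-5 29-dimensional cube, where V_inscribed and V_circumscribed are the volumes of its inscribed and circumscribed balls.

The radii are 5/2 and 5√29/2, so the volume ratio is (1/√29)^29 = 29^{-29/2} ≈ 6.24064e-22.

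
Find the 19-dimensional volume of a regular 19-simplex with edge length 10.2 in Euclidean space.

Volume = 10.2^19 · √(20/2^19) / 19! ≈ 0.739671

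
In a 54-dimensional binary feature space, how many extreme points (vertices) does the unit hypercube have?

Number of vertices = 2^54 = 18014398509481984.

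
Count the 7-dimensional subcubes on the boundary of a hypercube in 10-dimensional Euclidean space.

Number of 7-faces = C(10,7) · 2^(10-7) = 120 · 8 = 960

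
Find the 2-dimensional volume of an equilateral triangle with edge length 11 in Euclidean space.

Area = (√3/4) · 11² = 52.3945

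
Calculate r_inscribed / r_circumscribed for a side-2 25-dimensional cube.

r_in = 2/2 (half the side); r_out = 2√25/2 (half the diagonal). Ratio = 1/√25 ≈ 0.2.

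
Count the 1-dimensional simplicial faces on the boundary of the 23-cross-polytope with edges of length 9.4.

Each 1-face is the convex hull of 2 vertices, one chosen as ±e_i from each of 2 distinct axes: 2^2·C(23,2) = 1012.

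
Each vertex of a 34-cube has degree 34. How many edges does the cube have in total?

The 34-cube has n·2^(n-1) = 34·2^33 = 34·8589934592 = 292057776128 edges.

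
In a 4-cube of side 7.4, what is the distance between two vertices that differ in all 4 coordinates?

d = √(7.4² + 7.4² + ... + 7.4²) [4 terms] = √(4·7.4²) = 7.4√4 = 14.8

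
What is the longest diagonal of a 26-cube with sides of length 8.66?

Diagonal = √26 · 8.66 ≈ 44.1575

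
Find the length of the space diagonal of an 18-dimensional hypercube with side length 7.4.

d = √(7.4² + 7.4² + ... + 7.4²) [18 terms] = √(18·7.4²) = 7.4√18 ≈ 31.3955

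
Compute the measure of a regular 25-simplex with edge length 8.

V = (8^25 / 25!) · √((25+1) / 2^25) ≈ 2.14396e-06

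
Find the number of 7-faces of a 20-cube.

Choose 7 of 20 axes to span the face (C(20,7) = 77520 ways), then fix each of the remaining 13 coordinates at one of its two extreme values (2^13 = 8192 ways): 77520·8192 = 635043840.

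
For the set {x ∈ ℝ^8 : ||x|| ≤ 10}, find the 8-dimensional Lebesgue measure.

Volume = π^{8/2}·(10)^8/Γ(5) = 12500000·π^4/3 ≈ 4.05871e+08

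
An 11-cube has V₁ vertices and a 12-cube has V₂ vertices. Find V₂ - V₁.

V₁ = 2^11 = 2048. V₂ = 2^12 = 4096. V₂ - V₁ = 2048.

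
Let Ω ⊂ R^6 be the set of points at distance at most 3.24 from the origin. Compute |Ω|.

V_6(3.24) = π^(6/2) · (3.24)^6 / Γ(6/2 + 1) ≈ 5978.17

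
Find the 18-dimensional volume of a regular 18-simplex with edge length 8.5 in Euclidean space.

V = (8.5^18 / 18!) · √((18+1) / 2^18) ≈ 0.0713356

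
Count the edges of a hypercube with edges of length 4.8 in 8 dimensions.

Each of the 2^8 = 256 vertices has degree 8; total edges = 8·2^8/2 = 1024.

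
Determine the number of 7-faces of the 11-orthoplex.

Each 7-face is the convex hull of 8 vertices, one chosen as ±e_i from each of 8 distinct axes: 2^8·C(11,8) = 42240.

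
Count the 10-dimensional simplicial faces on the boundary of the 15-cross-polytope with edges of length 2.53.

An n-cross-polytope has 2^(k+1)·C(n,k+1) k-faces. Here 2^11·C(15,11) = 2048·1365 = 2795520.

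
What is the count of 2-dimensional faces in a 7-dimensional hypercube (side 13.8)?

Number of 2-faces = C(7,2) · 2^(7-2) = 21 · 32 = 672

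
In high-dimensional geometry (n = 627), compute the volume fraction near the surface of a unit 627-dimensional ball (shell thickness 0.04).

1 - (1-0.04)^627 ≈ 1 - 7.657e-12 ≈ (100 - 7.66e-10)%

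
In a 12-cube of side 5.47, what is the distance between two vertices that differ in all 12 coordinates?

d = √(5.47² + 5.47² + ... + 5.47²) [12 terms] = √(12·5.47²) = 5.47√12 ≈ 18.9486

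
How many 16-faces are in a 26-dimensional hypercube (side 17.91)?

Choose 16 of 26 axes to span the face (C(26,16) = 5311735 ways), then fix each of the remaining 10 coordinates at one of its two extreme values (2^10 = 1024 ways): 5311735·1024 = 5439216640.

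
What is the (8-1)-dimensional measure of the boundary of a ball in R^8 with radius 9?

|∂B_8(9)| = 1594323·π^4 ≈ 1.55302e+08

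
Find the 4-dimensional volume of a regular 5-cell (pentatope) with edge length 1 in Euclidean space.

V = (1^4 / 4!) · √((4+1) / 2^4) ≈ 0.0232924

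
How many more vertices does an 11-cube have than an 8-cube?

The 11-cube has 2^11 = 2048 vertices. The 8-cube has 2^8 = 256 vertices. Difference: 2048 - 256 = 1792.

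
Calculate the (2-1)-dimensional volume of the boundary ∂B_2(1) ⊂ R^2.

The surface area of an n-ball is 2π^(n/2) r^(n-1) / Γ(n/2). For n=2, r=1: 2πr = 2π·1 ≈ 6.28319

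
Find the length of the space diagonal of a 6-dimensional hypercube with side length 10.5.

Diagonal = √6 · 10.5 ≈ 25.7196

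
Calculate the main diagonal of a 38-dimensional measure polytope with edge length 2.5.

d = √(2.5² + 2.5² + ... + 2.5²) [38 terms] = √(38·2.5²) = 2.5√38 ≈ 15.411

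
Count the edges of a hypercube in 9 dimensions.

An n-cube has n·2^(n-1) edges. With n = 9: 9·256 = 2304.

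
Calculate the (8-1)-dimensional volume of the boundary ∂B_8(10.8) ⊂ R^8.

S = n·V_n(r)/r = 8·V_8(10.8)/10.8 (volume-to-surface relation), giving 5.56474e+08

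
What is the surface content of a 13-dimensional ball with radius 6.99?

S_13(6.99) = 2·π^(13/2)·(6.99)^12 / Γ(13/2) ≈ 1.61069e+11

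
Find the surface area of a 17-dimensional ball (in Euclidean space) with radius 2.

The surface area of an n-ball is 2π^(n/2) r^(n-1) / Γ(n/2). For n=17, r=2: 33554432·π^8/2027025 ≈ 157069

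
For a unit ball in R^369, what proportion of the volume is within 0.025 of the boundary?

1 - (1-0.025)^369 ≈ 0.999912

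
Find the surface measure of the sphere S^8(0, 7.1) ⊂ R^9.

S_9(7.1) = 2·π^(9/2)·(7.1)^8 / Γ(9/2) ≈ 1.91702e+08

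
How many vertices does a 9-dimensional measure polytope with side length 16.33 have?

The 9-cube has 2^9 = 512 vertices.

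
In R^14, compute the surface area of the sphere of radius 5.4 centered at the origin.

|∂B_14(5.4)| ≈ 2.78526e+10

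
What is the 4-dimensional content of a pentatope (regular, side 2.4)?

V = (2.4^4 / 4!) · √((4+1) / 2^4) ≈ 0.772785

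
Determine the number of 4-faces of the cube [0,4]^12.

Choose 4 of 12 axes to span the face (C(12,4) = 495 ways), then fix each of the remaining 8 coordinates at one of its two extreme values (2^8 = 256 ways): 495·256 = 126720.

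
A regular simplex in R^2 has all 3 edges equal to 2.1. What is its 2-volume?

Area = (√3/4) · 2.1² = 1.90959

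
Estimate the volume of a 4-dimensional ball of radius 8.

V = 2048·π^2 ≈ 20212.9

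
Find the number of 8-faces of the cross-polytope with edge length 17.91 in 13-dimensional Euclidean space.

Number of 8-faces = 2^(8+1) · C(13,8+1) = 512 · 715 = 366080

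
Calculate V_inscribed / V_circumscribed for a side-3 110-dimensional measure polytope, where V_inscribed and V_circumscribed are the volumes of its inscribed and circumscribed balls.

V_in / V_out = (r_in/r_out)^110 = (1/√110)^110 = 110^(-110/2) ≈ 5.28935e-113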